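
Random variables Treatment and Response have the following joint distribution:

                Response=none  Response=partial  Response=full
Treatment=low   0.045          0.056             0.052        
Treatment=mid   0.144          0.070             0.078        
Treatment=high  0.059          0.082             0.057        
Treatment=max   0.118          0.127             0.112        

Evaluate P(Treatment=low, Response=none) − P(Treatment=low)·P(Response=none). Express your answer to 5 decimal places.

P(Treatment=low) = 0.045 + 0.056 + 0.052 = 0.153.
P(Response=none) = 0.045 + 0.144 + 0.059 + 0.118 = 0.366.
P(Treatment=low, Response=none) − P(Treatment=low)P(Response=none) = 0.045 − 0.153×0.366 = -0.01100.

-0.01100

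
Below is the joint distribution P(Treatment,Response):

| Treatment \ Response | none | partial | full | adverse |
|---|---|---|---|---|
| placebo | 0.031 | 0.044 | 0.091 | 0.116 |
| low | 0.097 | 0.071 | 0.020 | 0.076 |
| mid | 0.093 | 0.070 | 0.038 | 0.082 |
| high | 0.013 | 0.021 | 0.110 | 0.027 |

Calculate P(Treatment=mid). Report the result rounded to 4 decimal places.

P(Treatment=mid) = 0.093 + 0.070 + 0.038 + 0.082 = 0.283.

0.2830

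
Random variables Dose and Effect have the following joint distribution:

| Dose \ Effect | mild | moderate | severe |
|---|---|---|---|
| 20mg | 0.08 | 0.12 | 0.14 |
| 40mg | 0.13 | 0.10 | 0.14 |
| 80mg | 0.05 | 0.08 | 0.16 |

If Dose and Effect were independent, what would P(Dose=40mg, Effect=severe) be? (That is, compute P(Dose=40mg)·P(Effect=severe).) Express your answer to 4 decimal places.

P(Dose=40mg) = 0.13 + 0.10 + 0.14 = 0.37.
P(Effect=severe) = 0.14 + 0.14 + 0.16 = 0.44.
Product: 0.37 × 0.44 = 0.1628.

0.1628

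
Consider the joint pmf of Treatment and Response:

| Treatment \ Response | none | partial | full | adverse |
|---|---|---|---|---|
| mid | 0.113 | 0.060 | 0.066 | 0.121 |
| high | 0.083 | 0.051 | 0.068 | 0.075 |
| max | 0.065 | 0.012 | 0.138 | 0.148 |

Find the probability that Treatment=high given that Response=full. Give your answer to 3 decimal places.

0.250

P(Response=full) = 0.066 + 0.068 + 0.138 = 0.272.
P(Treatment=high | Response=full) = 0.068/0.272 = 0.250.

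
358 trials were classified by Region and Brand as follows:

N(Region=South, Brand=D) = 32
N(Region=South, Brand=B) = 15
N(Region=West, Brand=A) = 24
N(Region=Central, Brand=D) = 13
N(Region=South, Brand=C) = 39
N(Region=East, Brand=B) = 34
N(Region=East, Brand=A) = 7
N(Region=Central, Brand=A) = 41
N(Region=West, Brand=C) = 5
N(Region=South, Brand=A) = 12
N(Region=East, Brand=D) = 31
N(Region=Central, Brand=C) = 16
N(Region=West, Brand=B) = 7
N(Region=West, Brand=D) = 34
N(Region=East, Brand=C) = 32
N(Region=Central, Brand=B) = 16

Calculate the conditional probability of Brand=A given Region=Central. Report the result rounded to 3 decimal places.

Total with Region=Central: 41 + 16 + 16 + 13 = 86.
P(Brand=A | Region=Central) = 41/86 = 0.477.

0.477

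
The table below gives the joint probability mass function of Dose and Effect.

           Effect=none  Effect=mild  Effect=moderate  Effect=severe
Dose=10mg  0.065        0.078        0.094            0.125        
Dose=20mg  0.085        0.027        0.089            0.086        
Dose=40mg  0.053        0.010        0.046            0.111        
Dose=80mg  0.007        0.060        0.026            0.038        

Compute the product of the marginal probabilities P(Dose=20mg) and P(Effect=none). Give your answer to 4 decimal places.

P(Dose=20mg) = 0.085 + 0.027 + 0.089 + 0.086 = 0.287.
P(Effect=none) = 0.065 + 0.085 + 0.053 + 0.007 = 0.210.
Product: 0.287 × 0.210 = 0.0603.

0.0603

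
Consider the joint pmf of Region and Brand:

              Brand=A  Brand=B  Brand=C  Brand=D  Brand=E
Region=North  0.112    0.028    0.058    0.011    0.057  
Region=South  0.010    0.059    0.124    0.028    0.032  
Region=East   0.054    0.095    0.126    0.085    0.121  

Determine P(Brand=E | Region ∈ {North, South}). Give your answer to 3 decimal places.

0.171

P(Region=North) = 0.112 + 0.028 + 0.058 + 0.011 + 0.057 = 0.266.
P(Region=South) = 0.010 + 0.059 + 0.124 + 0.028 + 0.032 = 0.253.
P(Region ∈ {North, South}) = 0.266 + 0.253 = 0.519; P(Brand=E, Region ∈ {North, South}) = 0.057 + 0.032 = 0.089.
P(Brand=E | Region ∈ {North, South}) = 0.089/0.519 = 0.171.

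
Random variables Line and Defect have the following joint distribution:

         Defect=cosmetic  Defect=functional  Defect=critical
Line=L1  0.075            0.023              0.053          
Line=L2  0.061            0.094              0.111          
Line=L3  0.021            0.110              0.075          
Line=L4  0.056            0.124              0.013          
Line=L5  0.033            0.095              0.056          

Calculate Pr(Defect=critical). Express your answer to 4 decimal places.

0.3080

P(Defect=critical) = 0.053 + 0.111 + 0.075 + 0.013 + 0.056 = 0.308.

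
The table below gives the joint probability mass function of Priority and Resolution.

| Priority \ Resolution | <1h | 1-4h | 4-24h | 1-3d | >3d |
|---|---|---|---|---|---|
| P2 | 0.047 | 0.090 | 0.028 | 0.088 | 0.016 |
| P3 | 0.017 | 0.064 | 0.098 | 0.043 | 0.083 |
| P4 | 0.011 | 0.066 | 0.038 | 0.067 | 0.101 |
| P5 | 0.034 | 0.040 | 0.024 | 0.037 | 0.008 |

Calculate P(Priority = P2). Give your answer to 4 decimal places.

P(Priority=P2) = 0.047 + 0.090 + 0.028 + 0.088 + 0.016 = 0.269.

0.2690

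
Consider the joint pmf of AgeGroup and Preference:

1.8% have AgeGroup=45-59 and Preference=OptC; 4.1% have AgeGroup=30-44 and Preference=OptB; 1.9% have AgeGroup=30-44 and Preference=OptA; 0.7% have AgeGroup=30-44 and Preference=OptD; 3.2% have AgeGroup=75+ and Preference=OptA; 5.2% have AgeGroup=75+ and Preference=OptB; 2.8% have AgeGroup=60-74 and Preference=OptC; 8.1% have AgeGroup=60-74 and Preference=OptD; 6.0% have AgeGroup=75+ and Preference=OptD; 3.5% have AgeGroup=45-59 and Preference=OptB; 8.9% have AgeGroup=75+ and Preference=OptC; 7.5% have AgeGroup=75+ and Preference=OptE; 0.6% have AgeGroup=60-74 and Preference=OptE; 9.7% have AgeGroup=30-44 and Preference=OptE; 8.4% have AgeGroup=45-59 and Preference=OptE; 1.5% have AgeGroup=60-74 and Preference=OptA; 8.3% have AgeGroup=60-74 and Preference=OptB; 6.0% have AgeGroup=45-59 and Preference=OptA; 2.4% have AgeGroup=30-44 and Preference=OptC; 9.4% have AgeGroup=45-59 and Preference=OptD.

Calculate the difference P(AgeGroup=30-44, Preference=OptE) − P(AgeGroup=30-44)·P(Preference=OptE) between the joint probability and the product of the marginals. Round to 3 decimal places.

P(AgeGroup=30-44) = 0.019 + 0.041 + 0.024 + 0.007 + 0.097 = 0.188.
P(Preference=OptE) = 0.097 + 0.084 + 0.006 + 0.075 = 0.262.
P(AgeGroup=30-44, Preference=OptE) − P(AgeGroup=30-44)P(Preference=OptE) = 0.097 − 0.188×0.262 = 0.048.

0.048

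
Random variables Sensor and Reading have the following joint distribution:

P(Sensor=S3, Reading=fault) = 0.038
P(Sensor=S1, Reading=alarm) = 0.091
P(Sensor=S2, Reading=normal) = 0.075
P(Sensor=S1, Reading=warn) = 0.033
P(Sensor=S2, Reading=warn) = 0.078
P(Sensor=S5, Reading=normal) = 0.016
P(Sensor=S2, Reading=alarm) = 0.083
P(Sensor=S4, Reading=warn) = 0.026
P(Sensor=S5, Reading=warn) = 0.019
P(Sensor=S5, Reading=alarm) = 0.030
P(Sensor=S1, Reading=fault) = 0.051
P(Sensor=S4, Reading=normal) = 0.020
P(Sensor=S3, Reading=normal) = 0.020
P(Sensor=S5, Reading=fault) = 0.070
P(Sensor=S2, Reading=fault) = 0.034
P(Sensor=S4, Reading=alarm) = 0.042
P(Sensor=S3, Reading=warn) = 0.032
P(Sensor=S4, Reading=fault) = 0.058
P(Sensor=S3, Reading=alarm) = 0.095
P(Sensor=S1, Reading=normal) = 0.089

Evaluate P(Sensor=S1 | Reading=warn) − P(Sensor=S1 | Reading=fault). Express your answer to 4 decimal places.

P(Reading=warn) = 0.033 + 0.078 + 0.032 + 0.026 + 0.019 = 0.188; P(Sensor=S1 | Reading=warn) = 0.033/0.188 = 0.17553.
P(Reading=fault) = 0.051 + 0.034 + 0.038 + 0.058 + 0.070 = 0.251; P(Sensor=S1 | Reading=fault) = 0.051/0.251 = 0.20319.
Difference = -0.0277.

-0.0277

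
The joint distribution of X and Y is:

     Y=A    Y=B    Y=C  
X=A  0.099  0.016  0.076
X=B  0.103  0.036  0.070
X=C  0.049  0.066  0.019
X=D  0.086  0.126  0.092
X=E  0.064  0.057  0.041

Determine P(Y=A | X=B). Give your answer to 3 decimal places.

P(X=B) = 0.103 + 0.036 + 0.070 = 0.209.
P(Y=A | X=B) = 0.103/0.209 = 0.493.

0.493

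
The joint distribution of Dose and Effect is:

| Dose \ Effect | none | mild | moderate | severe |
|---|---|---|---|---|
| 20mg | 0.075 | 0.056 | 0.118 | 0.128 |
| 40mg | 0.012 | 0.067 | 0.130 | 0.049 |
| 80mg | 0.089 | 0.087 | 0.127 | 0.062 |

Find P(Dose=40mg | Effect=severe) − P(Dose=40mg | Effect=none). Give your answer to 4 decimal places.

0.1368

P(Effect=severe) = 0.128 + 0.049 + 0.062 = 0.239; P(Dose=40mg | Effect=severe) = 0.049/0.239 = 0.20502.
P(Effect=none) = 0.075 + 0.012 + 0.089 = 0.176; P(Dose=40mg | Effect=none) = 0.012/0.176 = 0.06818.
Difference = 0.1368.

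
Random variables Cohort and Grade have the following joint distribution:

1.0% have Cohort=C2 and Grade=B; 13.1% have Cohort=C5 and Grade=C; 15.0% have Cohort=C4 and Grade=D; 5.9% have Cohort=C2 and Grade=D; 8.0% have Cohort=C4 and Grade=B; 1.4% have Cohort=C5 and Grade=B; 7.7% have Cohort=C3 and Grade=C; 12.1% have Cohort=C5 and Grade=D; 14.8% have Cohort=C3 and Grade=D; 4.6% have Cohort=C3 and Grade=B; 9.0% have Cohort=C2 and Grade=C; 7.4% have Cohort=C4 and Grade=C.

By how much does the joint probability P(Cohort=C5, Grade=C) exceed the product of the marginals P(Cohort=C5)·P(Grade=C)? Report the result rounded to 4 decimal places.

0.0320

P(Cohort=C5) = 0.014 + 0.131 + 0.121 = 0.266.
P(Grade=C) = 0.090 + 0.077 + 0.074 + 0.131 = 0.372.
P(Cohort=C5, Grade=C) − P(Cohort=C5)P(Grade=C) = 0.131 − 0.266×0.372 = 0.0320.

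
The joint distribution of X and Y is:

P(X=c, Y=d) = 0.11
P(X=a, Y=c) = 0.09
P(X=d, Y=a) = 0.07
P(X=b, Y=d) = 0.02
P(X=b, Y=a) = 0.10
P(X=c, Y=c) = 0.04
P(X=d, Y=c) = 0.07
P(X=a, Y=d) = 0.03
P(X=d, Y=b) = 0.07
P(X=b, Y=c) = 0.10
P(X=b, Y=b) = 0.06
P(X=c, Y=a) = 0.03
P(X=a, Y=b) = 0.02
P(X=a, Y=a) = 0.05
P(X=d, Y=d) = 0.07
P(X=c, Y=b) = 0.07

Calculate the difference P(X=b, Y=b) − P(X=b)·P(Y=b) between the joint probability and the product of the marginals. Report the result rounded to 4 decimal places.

P(X=b) = 0.10 + 0.06 + 0.10 + 0.02 = 0.28.
P(Y=b) = 0.02 + 0.06 + 0.07 + 0.07 = 0.22.
P(X=b, Y=b) − P(X=b)P(Y=b) = 0.06 − 0.28×0.22 = -0.0016.

-0.0016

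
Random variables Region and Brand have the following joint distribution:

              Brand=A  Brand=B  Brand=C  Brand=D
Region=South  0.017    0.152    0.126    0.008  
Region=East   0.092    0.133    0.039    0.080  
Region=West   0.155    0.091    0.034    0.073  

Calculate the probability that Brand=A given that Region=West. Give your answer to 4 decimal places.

0.4391

P(Region=West) = 0.155 + 0.091 + 0.034 + 0.073 = 0.353.
P(Brand=A | Region=West) = 0.155/0.353 = 0.4391.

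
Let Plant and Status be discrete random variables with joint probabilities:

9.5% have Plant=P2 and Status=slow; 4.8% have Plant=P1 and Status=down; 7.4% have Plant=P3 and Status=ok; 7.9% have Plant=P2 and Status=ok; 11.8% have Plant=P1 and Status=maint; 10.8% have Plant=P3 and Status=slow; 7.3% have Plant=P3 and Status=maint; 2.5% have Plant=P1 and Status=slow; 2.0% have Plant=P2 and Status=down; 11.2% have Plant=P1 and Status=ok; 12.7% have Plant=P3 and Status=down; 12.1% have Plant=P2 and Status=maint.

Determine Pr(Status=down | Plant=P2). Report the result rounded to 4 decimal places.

0.0635

P(Plant=P2) = 0.079 + 0.095 + 0.020 + 0.121 = 0.315.
P(Status=down | Plant=P2) = 0.020/0.315 = 0.0635.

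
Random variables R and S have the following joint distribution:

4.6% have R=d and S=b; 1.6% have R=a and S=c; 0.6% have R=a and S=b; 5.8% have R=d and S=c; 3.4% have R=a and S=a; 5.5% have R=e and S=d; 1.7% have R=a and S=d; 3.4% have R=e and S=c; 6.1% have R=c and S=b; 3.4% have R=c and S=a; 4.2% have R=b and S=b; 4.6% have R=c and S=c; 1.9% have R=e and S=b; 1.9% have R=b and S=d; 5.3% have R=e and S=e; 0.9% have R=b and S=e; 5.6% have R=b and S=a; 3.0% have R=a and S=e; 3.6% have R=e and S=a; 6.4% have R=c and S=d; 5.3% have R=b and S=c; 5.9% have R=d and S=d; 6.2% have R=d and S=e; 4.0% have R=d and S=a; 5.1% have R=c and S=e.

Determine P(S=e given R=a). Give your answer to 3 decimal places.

P(R=a) = 0.034 + 0.006 + 0.016 + 0.017 + 0.030 = 0.103.
P(S=e | R=a) = 0.030/0.103 = 0.291.

0.291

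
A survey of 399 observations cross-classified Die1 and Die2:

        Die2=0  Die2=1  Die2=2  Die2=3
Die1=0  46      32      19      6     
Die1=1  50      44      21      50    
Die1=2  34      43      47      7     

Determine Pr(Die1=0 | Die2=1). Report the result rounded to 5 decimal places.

Total with Die2=1: 32 + 44 + 43 = 119.
P(Die1=0 | Die2=1) = 32/119 = 0.26891.

0.26891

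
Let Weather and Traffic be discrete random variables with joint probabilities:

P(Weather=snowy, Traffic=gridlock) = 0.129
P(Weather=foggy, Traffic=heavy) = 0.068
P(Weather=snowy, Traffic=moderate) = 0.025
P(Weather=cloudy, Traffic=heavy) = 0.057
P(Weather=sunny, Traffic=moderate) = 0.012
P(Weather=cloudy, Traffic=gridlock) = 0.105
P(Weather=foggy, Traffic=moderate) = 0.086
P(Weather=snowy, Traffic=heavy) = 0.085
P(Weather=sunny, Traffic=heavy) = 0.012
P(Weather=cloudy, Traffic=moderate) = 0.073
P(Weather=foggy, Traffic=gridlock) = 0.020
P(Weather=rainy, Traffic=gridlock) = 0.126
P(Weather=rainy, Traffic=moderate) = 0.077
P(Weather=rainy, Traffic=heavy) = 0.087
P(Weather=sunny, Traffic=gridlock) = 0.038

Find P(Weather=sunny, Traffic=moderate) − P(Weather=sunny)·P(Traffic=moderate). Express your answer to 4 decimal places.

P(Weather=sunny) = 0.012 + 0.012 + 0.038 = 0.062.
P(Traffic=moderate) = 0.012 + 0.073 + 0.077 + 0.025 + 0.086 = 0.273.
P(Weather=sunny, Traffic=moderate) − P(Weather=sunny)P(Traffic=moderate) = 0.012 − 0.062×0.273 = -0.0049.

-0.0049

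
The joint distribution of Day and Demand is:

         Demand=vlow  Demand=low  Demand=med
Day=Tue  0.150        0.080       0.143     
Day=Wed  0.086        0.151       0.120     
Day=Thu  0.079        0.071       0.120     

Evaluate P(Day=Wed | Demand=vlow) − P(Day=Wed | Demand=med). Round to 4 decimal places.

-0.0403

P(Demand=vlow) = 0.150 + 0.086 + 0.079 = 0.315; P(Day=Wed | Demand=vlow) = 0.086/0.315 = 0.27302.
P(Demand=med) = 0.143 + 0.120 + 0.120 = 0.383; P(Day=Wed | Demand=med) = 0.120/0.383 = 0.31332.
Difference = -0.0403.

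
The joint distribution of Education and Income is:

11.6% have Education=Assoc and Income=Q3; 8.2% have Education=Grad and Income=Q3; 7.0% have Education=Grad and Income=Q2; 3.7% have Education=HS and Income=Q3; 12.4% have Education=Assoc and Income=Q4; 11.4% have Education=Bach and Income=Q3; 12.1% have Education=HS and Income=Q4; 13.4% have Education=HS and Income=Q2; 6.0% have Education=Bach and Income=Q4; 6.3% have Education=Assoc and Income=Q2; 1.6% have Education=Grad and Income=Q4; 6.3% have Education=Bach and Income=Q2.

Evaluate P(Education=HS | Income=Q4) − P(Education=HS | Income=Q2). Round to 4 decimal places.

-0.0291

P(Income=Q4) = 0.121 + 0.124 + 0.060 + 0.016 = 0.321; P(Education=HS | Income=Q4) = 0.121/0.321 = 0.37695.
P(Income=Q2) = 0.134 + 0.063 + 0.063 + 0.070 = 0.330; P(Education=HS | Income=Q2) = 0.134/0.330 = 0.40606.
Difference = -0.0291.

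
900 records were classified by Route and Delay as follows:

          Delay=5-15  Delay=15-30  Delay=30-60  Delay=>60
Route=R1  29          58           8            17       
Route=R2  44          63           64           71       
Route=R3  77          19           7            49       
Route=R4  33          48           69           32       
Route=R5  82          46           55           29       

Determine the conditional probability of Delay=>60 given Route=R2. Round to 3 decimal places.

Total with Route=R2: 44 + 63 + 64 + 71 = 242.
P(Delay=>60 | Route=R2) = 71/242 = 0.293.

0.293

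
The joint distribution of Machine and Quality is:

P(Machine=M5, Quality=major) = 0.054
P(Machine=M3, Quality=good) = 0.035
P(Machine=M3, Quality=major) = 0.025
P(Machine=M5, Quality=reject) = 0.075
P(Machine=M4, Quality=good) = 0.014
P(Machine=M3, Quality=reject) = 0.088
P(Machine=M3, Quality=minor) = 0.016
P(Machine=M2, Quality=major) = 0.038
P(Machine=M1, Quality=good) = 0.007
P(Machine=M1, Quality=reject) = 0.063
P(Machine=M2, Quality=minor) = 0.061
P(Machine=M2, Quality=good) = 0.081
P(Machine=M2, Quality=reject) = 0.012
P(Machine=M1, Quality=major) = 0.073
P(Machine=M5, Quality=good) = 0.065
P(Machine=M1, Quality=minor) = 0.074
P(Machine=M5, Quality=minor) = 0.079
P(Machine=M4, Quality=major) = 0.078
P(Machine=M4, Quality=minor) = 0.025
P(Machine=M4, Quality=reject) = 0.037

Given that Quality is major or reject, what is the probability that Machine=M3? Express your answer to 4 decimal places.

0.2081

P(Quality=major) = 0.073 + 0.038 + 0.025 + 0.078 + 0.054 = 0.268.
P(Quality=reject) = 0.063 + 0.012 + 0.088 + 0.037 + 0.075 = 0.275.
P(Quality ∈ {major, reject}) = 0.268 + 0.275 = 0.543; P(Machine=M3, Quality ∈ {major, reject}) = 0.025 + 0.088 = 0.113.
P(Machine=M3 | Quality ∈ {major, reject}) = 0.113/0.543 = 0.2081.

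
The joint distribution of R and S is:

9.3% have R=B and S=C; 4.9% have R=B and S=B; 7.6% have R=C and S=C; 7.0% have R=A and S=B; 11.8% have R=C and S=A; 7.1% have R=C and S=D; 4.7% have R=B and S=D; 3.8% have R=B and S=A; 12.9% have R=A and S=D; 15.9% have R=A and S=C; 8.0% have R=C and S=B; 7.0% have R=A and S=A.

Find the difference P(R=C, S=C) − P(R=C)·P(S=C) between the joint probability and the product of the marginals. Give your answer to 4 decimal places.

P(R=C) = 0.118 + 0.080 + 0.076 + 0.071 = 0.345.
P(S=C) = 0.159 + 0.093 + 0.076 = 0.328.
P(R=C, S=C) − P(R=C)P(S=C) = 0.076 − 0.345×0.328 = -0.0372.

-0.0372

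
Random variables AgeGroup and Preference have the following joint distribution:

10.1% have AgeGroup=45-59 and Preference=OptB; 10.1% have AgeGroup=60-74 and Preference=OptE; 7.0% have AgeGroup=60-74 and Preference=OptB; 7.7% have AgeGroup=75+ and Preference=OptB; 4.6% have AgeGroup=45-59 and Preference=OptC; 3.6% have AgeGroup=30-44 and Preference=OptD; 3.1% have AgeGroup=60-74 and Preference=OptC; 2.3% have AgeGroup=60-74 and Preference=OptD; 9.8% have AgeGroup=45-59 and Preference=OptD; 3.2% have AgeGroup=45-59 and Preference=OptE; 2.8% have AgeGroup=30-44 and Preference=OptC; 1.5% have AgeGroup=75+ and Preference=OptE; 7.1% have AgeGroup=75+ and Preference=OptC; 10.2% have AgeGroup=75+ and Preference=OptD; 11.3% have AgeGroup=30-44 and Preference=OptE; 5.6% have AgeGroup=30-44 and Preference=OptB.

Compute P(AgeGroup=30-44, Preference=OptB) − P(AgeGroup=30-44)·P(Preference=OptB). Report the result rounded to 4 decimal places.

P(AgeGroup=30-44) = 0.056 + 0.028 + 0.036 + 0.113 = 0.233.
P(Preference=OptB) = 0.056 + 0.101 + 0.070 + 0.077 = 0.304.
P(AgeGroup=30-44, Preference=OptB) − P(AgeGroup=30-44)P(Preference=OptB) = 0.056 − 0.233×0.304 = -0.0148.

-0.0148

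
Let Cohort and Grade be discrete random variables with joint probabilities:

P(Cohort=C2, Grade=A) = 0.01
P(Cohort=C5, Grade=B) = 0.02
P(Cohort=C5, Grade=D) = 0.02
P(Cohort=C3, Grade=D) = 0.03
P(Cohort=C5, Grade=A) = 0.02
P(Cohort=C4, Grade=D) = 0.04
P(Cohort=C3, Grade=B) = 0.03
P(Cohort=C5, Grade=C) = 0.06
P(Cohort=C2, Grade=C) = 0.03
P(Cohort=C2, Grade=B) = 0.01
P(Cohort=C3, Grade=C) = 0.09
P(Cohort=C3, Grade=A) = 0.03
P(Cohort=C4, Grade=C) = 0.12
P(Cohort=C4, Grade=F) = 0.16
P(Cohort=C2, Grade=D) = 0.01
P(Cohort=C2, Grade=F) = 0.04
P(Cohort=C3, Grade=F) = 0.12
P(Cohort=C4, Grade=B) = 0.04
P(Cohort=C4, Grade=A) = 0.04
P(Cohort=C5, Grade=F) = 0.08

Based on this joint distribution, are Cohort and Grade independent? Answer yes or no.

yes

Every cell satisfies P(Cohort,Grade) = P(Cohort)·P(Grade). For instance P(Cohort=C3) = 0.30, P(Grade=C) = 0.30, and 0.30×0.30 = 0.09 matches the joint entry. So Cohort and Grade are independent.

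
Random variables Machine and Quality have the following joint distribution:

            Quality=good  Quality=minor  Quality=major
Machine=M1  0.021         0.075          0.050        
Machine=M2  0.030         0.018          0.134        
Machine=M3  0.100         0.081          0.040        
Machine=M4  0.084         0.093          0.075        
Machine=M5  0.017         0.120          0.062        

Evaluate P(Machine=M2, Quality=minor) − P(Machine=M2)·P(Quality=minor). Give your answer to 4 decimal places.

P(Machine=M2) = 0.030 + 0.018 + 0.134 = 0.182.
P(Quality=minor) = 0.075 + 0.018 + 0.081 + 0.093 + 0.120 = 0.387.
P(Machine=M2, Quality=minor) − P(Machine=M2)P(Quality=minor) = 0.018 − 0.182×0.387 = -0.0524.

-0.0524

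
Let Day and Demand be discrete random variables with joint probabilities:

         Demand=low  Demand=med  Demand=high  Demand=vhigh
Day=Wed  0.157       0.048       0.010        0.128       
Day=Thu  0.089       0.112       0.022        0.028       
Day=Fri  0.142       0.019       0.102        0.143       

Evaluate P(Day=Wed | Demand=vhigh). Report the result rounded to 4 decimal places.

0.4281

P(Demand=vhigh) = 0.128 + 0.028 + 0.143 = 0.299.
P(Day=Wed | Demand=vhigh) = 0.128/0.299 = 0.4281.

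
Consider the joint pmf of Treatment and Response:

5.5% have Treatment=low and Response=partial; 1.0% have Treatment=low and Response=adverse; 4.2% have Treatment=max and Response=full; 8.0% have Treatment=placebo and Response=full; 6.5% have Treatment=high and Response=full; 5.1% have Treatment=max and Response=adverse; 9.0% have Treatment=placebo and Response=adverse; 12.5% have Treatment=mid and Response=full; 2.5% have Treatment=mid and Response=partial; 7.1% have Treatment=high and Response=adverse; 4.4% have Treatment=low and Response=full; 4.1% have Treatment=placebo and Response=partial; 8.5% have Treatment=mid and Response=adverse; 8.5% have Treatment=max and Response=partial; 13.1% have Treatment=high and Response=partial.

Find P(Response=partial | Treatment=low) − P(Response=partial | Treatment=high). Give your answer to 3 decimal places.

P(Treatment=low) = 0.055 + 0.044 + 0.010 = 0.109; P(Response=partial | Treatment=low) = 0.055/0.109 = 0.5046.
P(Treatment=high) = 0.131 + 0.065 + 0.071 = 0.267; P(Response=partial | Treatment=high) = 0.131/0.267 = 0.4906.
Difference = 0.014.

0.014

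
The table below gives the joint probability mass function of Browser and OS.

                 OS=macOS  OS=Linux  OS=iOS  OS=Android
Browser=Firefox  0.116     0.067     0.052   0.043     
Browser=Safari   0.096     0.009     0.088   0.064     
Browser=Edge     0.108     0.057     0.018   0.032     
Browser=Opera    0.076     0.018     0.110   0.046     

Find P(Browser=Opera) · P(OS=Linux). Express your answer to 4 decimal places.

P(Browser=Opera) = 0.076 + 0.018 + 0.110 + 0.046 = 0.250.
P(OS=Linux) = 0.067 + 0.009 + 0.057 + 0.018 = 0.151.
Product: 0.250 × 0.151 = 0.0378.

0.0378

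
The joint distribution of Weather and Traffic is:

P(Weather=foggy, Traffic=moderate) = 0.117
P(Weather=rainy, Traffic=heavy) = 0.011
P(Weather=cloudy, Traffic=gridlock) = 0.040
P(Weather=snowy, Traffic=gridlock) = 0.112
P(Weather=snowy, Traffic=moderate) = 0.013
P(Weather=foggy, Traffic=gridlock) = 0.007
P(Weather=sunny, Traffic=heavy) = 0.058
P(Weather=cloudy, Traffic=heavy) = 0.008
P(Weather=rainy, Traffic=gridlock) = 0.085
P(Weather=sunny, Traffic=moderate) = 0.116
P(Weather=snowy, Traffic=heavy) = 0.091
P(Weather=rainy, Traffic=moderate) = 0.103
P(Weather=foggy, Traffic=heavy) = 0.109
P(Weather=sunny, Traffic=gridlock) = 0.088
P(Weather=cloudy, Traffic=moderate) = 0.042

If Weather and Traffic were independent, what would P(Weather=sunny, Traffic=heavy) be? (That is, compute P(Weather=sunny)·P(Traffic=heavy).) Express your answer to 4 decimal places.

P(Weather=sunny) = 0.116 + 0.058 + 0.088 = 0.262.
P(Traffic=heavy) = 0.058 + 0.008 + 0.011 + 0.091 + 0.109 = 0.277.
Product: 0.262 × 0.277 = 0.0726.

0.0726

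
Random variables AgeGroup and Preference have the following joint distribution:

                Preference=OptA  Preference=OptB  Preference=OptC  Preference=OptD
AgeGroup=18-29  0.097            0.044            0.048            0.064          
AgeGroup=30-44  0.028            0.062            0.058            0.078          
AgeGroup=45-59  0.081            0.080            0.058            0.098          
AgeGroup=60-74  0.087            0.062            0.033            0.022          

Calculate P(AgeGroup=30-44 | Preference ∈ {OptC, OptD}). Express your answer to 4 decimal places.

P(Preference=OptC) = 0.048 + 0.058 + 0.058 + 0.033 = 0.197.
P(Preference=OptD) = 0.064 + 0.078 + 0.098 + 0.022 = 0.262.
P(Preference ∈ {OptC, OptD}) = 0.197 + 0.262 = 0.459; P(AgeGroup=30-44, Preference ∈ {OptC, OptD}) = 0.058 + 0.078 = 0.136.
P(AgeGroup=30-44 | Preference ∈ {OptC, OptD}) = 0.136/0.459 = 0.2963.

0.2963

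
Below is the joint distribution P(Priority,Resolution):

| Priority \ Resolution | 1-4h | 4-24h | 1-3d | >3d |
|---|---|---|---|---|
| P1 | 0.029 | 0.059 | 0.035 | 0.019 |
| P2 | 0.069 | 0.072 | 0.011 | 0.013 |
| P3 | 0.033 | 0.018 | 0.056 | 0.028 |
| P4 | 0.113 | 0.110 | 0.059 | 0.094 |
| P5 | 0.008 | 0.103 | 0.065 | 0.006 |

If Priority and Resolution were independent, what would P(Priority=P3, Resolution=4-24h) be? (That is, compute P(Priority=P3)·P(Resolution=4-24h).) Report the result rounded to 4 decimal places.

P(Priority=P3) = 0.033 + 0.018 + 0.056 + 0.028 = 0.135.
P(Resolution=4-24h) = 0.059 + 0.072 + 0.018 + 0.110 + 0.103 = 0.362.
Product: 0.135 × 0.362 = 0.0489.

0.0489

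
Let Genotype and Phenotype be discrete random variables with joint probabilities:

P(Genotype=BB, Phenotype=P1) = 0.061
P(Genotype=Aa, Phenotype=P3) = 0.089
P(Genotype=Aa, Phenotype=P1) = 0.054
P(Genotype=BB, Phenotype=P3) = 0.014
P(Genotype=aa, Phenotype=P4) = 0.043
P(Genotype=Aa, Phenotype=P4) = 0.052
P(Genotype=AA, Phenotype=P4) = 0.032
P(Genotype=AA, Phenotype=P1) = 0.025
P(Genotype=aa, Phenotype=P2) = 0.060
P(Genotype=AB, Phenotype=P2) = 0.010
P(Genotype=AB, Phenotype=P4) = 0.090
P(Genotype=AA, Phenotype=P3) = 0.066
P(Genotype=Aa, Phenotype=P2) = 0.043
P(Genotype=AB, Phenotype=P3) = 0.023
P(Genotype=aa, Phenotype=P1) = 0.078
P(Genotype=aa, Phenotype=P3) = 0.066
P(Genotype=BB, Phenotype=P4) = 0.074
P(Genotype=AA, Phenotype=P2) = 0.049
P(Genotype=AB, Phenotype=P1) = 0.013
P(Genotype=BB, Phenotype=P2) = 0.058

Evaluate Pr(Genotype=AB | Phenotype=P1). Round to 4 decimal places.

P(Phenotype=P1) = 0.025 + 0.054 + 0.078 + 0.013 + 0.061 = 0.231.
P(Genotype=AB | Phenotype=P1) = 0.013/0.231 = 0.0563.

0.0563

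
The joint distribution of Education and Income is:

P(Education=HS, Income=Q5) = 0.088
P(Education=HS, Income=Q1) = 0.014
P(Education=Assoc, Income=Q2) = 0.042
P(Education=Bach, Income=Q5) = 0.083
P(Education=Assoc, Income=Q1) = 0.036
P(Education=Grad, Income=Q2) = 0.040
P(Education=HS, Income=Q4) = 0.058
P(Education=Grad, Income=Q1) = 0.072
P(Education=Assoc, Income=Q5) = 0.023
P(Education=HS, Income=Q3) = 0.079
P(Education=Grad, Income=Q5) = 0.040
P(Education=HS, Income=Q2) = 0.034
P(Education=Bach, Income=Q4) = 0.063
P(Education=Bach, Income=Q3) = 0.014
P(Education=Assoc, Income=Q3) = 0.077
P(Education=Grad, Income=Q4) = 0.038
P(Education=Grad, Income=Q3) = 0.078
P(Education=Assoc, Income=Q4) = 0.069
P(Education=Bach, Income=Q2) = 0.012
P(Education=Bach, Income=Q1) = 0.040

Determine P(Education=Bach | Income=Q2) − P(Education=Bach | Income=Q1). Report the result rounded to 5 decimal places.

P(Income=Q2) = 0.034 + 0.042 + 0.012 + 0.040 = 0.128; P(Education=Bach | Income=Q2) = 0.012/0.128 = 0.093750.
P(Income=Q1) = 0.014 + 0.036 + 0.040 + 0.072 = 0.162; P(Education=Bach | Income=Q1) = 0.040/0.162 = 0.246914.
Difference = -0.15316.

-0.15316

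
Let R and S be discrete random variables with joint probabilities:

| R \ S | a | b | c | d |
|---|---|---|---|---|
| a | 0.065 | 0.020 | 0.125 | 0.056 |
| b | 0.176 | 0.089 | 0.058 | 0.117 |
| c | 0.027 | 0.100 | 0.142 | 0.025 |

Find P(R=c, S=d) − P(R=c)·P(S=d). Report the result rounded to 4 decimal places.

P(R=c) = 0.027 + 0.100 + 0.142 + 0.025 = 0.294.
P(S=d) = 0.056 + 0.117 + 0.025 = 0.198.
P(R=c, S=d) − P(R=c)P(S=d) = 0.025 − 0.294×0.198 = -0.0332.

-0.0332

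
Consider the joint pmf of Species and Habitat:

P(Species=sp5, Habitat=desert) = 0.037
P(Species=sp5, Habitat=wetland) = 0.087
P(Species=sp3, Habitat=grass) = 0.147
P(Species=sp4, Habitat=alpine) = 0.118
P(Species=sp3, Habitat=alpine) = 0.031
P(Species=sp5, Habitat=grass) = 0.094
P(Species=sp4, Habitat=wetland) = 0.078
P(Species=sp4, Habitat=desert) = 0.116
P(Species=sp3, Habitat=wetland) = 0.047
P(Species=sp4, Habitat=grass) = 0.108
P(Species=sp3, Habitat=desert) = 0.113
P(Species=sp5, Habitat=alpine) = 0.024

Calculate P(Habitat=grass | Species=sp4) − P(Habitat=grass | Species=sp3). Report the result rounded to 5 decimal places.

-0.17777

P(Species=sp4) = 0.108 + 0.078 + 0.116 + 0.118 = 0.420; P(Habitat=grass | Species=sp4) = 0.108/0.420 = 0.257143.
P(Species=sp3) = 0.147 + 0.047 + 0.113 + 0.031 = 0.338; P(Habitat=grass | Species=sp3) = 0.147/0.338 = 0.434911.
Difference = -0.17777.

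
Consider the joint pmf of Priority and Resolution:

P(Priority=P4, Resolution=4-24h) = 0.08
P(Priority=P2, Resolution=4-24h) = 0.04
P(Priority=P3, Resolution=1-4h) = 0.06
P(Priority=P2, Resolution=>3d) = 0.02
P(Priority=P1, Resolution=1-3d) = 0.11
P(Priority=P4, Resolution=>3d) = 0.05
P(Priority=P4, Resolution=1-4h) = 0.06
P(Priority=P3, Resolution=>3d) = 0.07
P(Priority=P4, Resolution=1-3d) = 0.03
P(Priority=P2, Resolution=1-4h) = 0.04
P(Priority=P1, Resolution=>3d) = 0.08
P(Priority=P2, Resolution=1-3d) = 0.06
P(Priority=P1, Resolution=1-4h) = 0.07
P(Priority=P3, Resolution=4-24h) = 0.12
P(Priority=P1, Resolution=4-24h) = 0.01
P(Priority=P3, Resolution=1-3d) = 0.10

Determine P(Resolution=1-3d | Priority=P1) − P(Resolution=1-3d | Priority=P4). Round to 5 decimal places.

P(Priority=P1) = 0.07 + 0.01 + 0.11 + 0.08 = 0.27; P(Resolution=1-3d | Priority=P1) = 0.11/0.27 = 0.407407.
P(Priority=P4) = 0.06 + 0.08 + 0.03 + 0.05 = 0.22; P(Resolution=1-3d | Priority=P4) = 0.03/0.22 = 0.136364.
Difference = 0.27104.

0.27104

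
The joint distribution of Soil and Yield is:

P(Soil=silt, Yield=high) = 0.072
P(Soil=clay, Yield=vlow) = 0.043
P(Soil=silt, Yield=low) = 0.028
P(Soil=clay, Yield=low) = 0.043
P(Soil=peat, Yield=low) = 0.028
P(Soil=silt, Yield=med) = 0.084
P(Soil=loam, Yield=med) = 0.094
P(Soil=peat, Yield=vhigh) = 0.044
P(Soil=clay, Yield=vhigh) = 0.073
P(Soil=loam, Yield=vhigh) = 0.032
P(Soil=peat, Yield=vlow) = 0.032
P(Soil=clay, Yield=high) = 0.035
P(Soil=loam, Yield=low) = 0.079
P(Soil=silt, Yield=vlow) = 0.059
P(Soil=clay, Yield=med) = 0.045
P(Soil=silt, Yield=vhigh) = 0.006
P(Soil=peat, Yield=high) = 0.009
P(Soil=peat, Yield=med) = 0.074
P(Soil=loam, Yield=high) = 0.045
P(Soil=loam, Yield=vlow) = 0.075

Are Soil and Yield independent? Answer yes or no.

P(Soil=clay) = 0.239 and P(Yield=vhigh) = 0.155, so their product is 0.03705, but P(Soil=clay, Yield=vhigh) = 0.073. Since these differ, Soil and Yield are not independent.

no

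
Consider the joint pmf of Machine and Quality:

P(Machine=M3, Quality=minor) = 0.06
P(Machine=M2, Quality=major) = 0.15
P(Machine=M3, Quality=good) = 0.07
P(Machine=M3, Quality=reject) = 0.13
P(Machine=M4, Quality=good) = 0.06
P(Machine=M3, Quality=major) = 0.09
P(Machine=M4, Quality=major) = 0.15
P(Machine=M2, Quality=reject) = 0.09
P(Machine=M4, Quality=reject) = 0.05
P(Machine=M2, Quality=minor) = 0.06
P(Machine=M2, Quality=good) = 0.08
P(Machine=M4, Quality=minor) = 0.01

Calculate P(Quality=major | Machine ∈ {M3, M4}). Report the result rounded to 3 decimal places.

0.387

P(Machine=M3) = 0.07 + 0.06 + 0.09 + 0.13 = 0.35.
P(Machine=M4) = 0.06 + 0.01 + 0.15 + 0.05 = 0.27.
P(Machine ∈ {M3, M4}) = 0.35 + 0.27 = 0.62; P(Quality=major, Machine ∈ {M3, M4}) = 0.09 + 0.15 = 0.24.
P(Quality=major | Machine ∈ {M3, M4}) = 0.24/0.62 = 0.387.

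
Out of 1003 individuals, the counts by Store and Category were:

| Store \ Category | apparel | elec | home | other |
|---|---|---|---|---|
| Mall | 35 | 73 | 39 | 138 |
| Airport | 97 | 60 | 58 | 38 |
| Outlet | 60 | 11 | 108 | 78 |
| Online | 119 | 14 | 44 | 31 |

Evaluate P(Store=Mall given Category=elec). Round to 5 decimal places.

0.46203

Total with Category=elec: 73 + 60 + 11 + 14 = 158.
P(Store=Mall | Category=elec) = 73/158 = 0.46203.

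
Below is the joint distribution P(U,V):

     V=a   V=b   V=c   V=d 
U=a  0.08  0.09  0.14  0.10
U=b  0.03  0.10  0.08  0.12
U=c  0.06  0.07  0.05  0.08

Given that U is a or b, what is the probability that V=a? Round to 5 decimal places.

P(U=a) = 0.08 + 0.09 + 0.14 + 0.10 = 0.41.
P(U=b) = 0.03 + 0.10 + 0.08 + 0.12 = 0.33.
P(U ∈ {a, b}) = 0.41 + 0.33 = 0.74; P(V=a, U ∈ {a, b}) = 0.08 + 0.03 = 0.11.
P(V=a | U ∈ {a, b}) = 0.11/0.74 = 0.14865.

0.14865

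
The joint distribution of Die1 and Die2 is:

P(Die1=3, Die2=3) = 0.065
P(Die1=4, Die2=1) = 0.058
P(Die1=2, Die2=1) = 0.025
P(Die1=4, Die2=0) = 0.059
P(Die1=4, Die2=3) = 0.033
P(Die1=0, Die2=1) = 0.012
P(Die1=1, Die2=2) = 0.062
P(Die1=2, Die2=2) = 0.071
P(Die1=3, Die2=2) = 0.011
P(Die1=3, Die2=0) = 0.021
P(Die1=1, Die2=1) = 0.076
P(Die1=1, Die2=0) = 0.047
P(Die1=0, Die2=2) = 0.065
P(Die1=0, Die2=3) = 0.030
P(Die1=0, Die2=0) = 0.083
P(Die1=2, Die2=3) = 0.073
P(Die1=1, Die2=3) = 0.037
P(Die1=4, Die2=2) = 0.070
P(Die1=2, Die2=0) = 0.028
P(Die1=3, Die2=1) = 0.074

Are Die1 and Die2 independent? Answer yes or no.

P(Die1=0) = 0.190 and P(Die2=0) = 0.238, so their product is 0.04522, but P(Die1=0, Die2=0) = 0.083. Since these differ, Die1 and Die2 are not independent.

no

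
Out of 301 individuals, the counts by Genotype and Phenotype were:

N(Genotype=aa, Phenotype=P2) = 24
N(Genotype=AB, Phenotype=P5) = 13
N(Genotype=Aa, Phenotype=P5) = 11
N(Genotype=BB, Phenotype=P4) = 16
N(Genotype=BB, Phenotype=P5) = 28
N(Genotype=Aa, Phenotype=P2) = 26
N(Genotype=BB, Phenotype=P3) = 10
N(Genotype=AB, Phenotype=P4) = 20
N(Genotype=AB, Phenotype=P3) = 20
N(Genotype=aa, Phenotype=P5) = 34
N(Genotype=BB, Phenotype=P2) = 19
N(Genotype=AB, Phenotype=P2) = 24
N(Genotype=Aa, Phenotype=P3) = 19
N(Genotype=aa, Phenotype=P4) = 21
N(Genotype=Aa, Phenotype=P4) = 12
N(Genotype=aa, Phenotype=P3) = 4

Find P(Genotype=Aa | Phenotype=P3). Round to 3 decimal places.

0.358

Total with Phenotype=P3: 19 + 4 + 20 + 10 = 53.
P(Genotype=Aa | Phenotype=P3) = 19/53 = 0.358.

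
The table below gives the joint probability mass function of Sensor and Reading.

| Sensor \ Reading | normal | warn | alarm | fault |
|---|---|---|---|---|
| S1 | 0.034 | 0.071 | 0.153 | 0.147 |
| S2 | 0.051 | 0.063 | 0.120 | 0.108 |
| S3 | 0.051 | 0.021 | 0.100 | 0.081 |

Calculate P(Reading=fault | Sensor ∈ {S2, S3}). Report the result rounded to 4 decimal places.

P(Sensor=S2) = 0.051 + 0.063 + 0.120 + 0.108 = 0.342.
P(Sensor=S3) = 0.051 + 0.021 + 0.100 + 0.081 = 0.253.
P(Sensor ∈ {S2, S3}) = 0.342 + 0.253 = 0.595; P(Reading=fault, Sensor ∈ {S2, S3}) = 0.108 + 0.081 = 0.189.
P(Reading=fault | Sensor ∈ {S2, S3}) = 0.189/0.595 = 0.3176.

0.3176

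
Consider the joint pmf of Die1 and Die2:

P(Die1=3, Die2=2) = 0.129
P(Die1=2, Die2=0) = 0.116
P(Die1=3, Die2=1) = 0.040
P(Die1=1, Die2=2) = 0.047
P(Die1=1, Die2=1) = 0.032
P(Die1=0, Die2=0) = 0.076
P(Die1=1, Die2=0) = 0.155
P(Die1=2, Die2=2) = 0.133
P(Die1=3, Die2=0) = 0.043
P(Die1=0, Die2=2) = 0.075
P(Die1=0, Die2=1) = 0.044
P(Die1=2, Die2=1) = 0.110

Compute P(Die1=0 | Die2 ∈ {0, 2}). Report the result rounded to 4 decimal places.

0.1951

P(Die2=0) = 0.076 + 0.155 + 0.116 + 0.043 = 0.390.
P(Die2=2) = 0.075 + 0.047 + 0.133 + 0.129 = 0.384.
P(Die2 ∈ {0, 2}) = 0.390 + 0.384 = 0.774; P(Die1=0, Die2 ∈ {0, 2}) = 0.076 + 0.075 = 0.151.
P(Die1=0 | Die2 ∈ {0, 2}) = 0.151/0.774 = 0.1951.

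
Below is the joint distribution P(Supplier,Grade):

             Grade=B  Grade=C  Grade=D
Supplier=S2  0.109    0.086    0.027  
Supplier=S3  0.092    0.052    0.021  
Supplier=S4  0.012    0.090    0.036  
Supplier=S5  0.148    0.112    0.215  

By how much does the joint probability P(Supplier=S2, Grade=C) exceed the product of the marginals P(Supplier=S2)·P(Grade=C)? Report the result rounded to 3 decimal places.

0.011

P(Supplier=S2) = 0.109 + 0.086 + 0.027 = 0.222.
P(Grade=C) = 0.086 + 0.052 + 0.090 + 0.112 = 0.340.
P(Supplier=S2, Grade=C) − P(Supplier=S2)P(Grade=C) = 0.086 − 0.222×0.340 = 0.011.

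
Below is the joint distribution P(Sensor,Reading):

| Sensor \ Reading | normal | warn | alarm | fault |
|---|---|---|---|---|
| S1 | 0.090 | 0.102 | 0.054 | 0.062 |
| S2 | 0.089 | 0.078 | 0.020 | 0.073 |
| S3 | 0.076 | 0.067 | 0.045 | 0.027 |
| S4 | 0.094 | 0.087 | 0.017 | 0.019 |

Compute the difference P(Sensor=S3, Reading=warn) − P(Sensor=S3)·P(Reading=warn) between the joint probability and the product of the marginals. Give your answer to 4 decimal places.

-0.0048

P(Sensor=S3) = 0.076 + 0.067 + 0.045 + 0.027 = 0.215.
P(Reading=warn) = 0.102 + 0.078 + 0.067 + 0.087 = 0.334.
P(Sensor=S3, Reading=warn) − P(Sensor=S3)P(Reading=warn) = 0.067 − 0.215×0.334 = -0.0048.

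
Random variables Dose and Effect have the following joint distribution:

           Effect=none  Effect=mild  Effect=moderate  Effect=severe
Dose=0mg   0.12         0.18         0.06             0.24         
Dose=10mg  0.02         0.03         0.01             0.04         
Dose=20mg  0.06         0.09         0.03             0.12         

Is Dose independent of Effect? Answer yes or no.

yes

Every cell satisfies P(Dose,Effect) = P(Dose)·P(Effect). For instance P(Dose=0mg) = 0.60, P(Effect=moderate) = 0.10, and 0.60×0.10 = 0.06 matches the joint entry. So Dose and Effect are independent.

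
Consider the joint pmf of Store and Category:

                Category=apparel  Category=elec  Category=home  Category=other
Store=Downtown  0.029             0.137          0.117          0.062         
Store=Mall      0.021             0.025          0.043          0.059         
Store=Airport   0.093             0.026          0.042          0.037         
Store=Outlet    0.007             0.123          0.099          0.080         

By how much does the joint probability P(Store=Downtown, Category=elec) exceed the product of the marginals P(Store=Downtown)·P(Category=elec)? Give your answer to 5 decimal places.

0.02971

P(Store=Downtown) = 0.029 + 0.137 + 0.117 + 0.062 = 0.345.
P(Category=elec) = 0.137 + 0.025 + 0.026 + 0.123 = 0.311.
P(Store=Downtown, Category=elec) − P(Store=Downtown)P(Category=elec) = 0.137 − 0.345×0.311 = 0.02971.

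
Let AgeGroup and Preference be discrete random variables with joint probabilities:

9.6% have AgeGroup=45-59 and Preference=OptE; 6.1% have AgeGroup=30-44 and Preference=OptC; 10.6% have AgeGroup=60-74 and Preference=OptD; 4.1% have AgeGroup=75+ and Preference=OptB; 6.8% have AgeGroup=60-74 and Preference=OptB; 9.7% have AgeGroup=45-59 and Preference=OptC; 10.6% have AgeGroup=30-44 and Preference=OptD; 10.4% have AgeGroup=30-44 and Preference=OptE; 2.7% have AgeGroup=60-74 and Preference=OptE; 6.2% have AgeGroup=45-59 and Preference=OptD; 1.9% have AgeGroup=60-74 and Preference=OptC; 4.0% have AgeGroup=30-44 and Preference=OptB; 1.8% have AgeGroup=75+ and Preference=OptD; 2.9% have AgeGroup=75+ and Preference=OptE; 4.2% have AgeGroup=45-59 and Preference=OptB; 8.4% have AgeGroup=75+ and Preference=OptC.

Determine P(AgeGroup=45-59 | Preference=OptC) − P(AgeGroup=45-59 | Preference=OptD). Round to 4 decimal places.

0.1593

P(Preference=OptC) = 0.061 + 0.097 + 0.019 + 0.084 = 0.261; P(AgeGroup=45-59 | Preference=OptC) = 0.097/0.261 = 0.37165.
P(Preference=OptD) = 0.106 + 0.062 + 0.106 + 0.018 = 0.292; P(AgeGroup=45-59 | Preference=OptD) = 0.062/0.292 = 0.21233.
Difference = 0.1593.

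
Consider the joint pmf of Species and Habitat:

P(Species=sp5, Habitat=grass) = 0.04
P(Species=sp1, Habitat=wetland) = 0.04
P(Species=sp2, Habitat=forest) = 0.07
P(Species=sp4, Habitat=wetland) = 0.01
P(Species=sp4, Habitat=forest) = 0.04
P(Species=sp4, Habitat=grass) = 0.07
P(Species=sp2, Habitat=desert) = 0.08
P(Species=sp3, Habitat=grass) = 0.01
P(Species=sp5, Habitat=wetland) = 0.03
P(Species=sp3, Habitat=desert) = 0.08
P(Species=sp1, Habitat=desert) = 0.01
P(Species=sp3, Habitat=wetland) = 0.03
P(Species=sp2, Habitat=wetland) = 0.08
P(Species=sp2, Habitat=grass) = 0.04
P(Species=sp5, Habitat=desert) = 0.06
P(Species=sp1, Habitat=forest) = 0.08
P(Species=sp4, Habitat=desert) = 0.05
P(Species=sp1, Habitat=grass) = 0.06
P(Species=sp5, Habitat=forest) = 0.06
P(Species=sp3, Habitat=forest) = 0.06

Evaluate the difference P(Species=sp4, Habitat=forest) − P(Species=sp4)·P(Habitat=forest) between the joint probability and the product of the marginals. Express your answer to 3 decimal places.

-0.013

P(Species=sp4) = 0.04 + 0.07 + 0.01 + 0.05 = 0.17.
P(Habitat=forest) = 0.08 + 0.07 + 0.06 + 0.04 + 0.06 = 0.31.
P(Species=sp4, Habitat=forest) − P(Species=sp4)P(Habitat=forest) = 0.04 − 0.17×0.31 = -0.013.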